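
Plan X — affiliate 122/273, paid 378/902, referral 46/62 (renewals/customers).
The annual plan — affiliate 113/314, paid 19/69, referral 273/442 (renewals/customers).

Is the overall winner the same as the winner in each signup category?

No

Affiliate: Plan X 122/273 = 44.7%, the annual plan 113/314 = 36.0% → Plan X
Paid: Plan X 378/902 = 41.9%, the annual plan 19/69 = 27.5% → Plan X
Referral: Plan X 46/62 = 74.2%, the annual plan 273/442 = 61.8% → Plan X
Overall: Plan X 546/1237 = 44.1%, the annual plan 405/825 = 49.1% → the annual plan
Plan X wins each signup group but the annual plan wins overall — the comparison reverses. Plan X's customers skew toward paid, which has a lower base rate.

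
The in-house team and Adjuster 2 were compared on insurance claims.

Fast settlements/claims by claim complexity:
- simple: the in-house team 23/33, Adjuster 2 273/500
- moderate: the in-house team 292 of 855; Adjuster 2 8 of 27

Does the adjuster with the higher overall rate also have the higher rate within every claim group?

Simple: the in-house team 23/33 = 69.7%, Adjuster 2 273/500 = 54.6% → the in-house team
Moderate: the in-house team 292/855 = 34.2%, Adjuster 2 8/27 = 29.6% → the in-house team
Overall: the in-house team 315/888 = 35.5%, Adjuster 2 281/527 = 53.3% → Adjuster 2
The in-house team wins each claim group but Adjuster 2 wins overall — the comparison reverses. The in-house team's claims skew toward moderate, which has a lower base rate.

No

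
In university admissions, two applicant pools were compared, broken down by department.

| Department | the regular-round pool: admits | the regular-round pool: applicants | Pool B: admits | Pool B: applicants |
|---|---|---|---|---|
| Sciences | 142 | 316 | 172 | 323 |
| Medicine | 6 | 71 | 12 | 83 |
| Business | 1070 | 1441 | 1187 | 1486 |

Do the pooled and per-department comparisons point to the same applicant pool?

Sciences: the regular-round pool 142/316 = 44.9%, Pool B 172/323 = 53.3% → Pool B
Medicine: the regular-round pool 6/71 = 8.5%, Pool B 12/83 = 14.5% → Pool B
Business: the regular-round pool 1070/1441 = 74.3%, Pool B 1187/1486 = 79.9% → Pool B
Overall: the regular-round pool 1218/1828 = 66.6%, Pool B 1371/1892 = 72.5% → Pool B
Pool B wins overall and in every department group — no reversal.

Yes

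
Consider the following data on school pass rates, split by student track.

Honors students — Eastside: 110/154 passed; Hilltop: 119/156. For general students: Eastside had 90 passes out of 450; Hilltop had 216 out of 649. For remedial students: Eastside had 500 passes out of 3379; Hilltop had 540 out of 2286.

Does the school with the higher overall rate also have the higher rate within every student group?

Yes

Honors: Eastside 110/154 = 71.4%, Hilltop 119/156 = 76.3% → Hilltop
General: Eastside 90/450 = 20.0%, Hilltop 216/649 = 33.3% → Hilltop
Remedial: Eastside 500/3379 = 14.8%, Hilltop 540/2286 = 23.6% → Hilltop
Overall: Eastside 700/3983 = 17.6%, Hilltop 875/3091 = 28.3% → Hilltop
Hilltop wins overall and in every student group — no reversal.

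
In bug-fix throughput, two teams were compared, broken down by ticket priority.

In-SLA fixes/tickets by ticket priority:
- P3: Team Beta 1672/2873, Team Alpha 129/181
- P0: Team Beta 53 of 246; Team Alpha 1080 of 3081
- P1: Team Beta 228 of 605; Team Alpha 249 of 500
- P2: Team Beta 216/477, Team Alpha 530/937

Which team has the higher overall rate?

Team Beta

P3: Team Beta 1672/2873 = 58.2%, Team Alpha 129/181 = 71.3% → Team Alpha
P0: Team Beta 53/246 = 21.5%, Team Alpha 1080/3081 = 35.1% → Team Alpha
P1: Team Beta 228/605 = 37.7%, Team Alpha 249/500 = 49.8% → Team Alpha
P2: Team Beta 216/477 = 45.3%, Team Alpha 530/937 = 56.6% → Team Alpha
Overall: Team Beta 2169/4201 = 51.6%, Team Alpha 1988/4699 = 42.3% → Team Beta
(Team Alpha wins every ticket group but Team Beta wins overall — Team Alpha's tickets skew toward the low-rate P0 group.)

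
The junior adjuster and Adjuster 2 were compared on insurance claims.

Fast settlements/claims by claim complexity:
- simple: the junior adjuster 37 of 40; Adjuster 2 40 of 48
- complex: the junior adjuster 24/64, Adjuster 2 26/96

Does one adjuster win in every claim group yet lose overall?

No

Simple: the junior adjuster 37/40 = 92.5%, Adjuster 2 40/48 = 83.3% → the junior adjuster
Complex: the junior adjuster 24/64 = 37.5%, Adjuster 2 26/96 = 27.1% → the junior adjuster
Overall: the junior adjuster 61/104 = 58.7%, Adjuster 2 66/144 = 45.8% → the junior adjuster
The junior adjuster wins overall and in every claim group — no reversal.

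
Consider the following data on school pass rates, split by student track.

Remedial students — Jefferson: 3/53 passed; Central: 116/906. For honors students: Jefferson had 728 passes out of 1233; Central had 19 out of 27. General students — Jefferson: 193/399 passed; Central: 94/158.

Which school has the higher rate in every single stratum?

Remedial: Jefferson 3/53 = 5.7%, Central 116/906 = 12.8% → Central
Honors: Jefferson 728/1233 = 59.0%, Central 19/27 = 70.4% → Central
General: Jefferson 193/399 = 48.4%, Central 94/158 = 59.5% → Central
Central has the higher rate in all 3 groups.

Central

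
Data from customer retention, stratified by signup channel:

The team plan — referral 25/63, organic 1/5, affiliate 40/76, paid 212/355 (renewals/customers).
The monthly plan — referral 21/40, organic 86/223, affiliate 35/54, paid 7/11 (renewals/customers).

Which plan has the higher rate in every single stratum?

Referral: the team plan 25/63 = 39.7%, the monthly plan 21/40 = 52.5% → the monthly plan
Organic: the team plan 1/5 = 20.0%, the monthly plan 86/223 = 38.6% → the monthly plan
Affiliate: the team plan 40/76 = 52.6%, the monthly plan 35/54 = 64.8% → the monthly plan
Paid: the team plan 212/355 = 59.7%, the monthly plan 7/11 = 63.6% → the monthly plan
The monthly plan has the higher rate in all 4 groups.

the monthly plan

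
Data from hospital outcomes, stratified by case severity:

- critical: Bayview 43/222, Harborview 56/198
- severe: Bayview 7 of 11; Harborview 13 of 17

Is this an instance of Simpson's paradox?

Critical: Bayview 43/222 = 19.4%, Harborview 56/198 = 28.3% → Harborview
Severe: Bayview 7/11 = 63.6%, Harborview 13/17 = 76.5% → Harborview
Overall: Bayview 50/233 = 21.5%, Harborview 69/215 = 32.1% → Harborview
Harborview wins overall and in every case group — no reversal.

No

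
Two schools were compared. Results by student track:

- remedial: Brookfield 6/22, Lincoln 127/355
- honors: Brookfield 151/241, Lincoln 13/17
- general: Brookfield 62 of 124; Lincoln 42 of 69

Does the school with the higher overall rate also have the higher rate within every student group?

No

Remedial: Brookfield 6/22 = 27.3%, Lincoln 127/355 = 35.8% → Lincoln
Honors: Brookfield 151/241 = 62.7%, Lincoln 13/17 = 76.5% → Lincoln
General: Brookfield 62/124 = 50.0%, Lincoln 42/69 = 60.9% → Lincoln
Overall: Brookfield 219/387 = 56.6%, Lincoln 182/441 = 41.3% → Brookfield
Lincoln wins each student group but Brookfield wins overall — the comparison reverses. Lincoln's students skew toward remedial, which has a lower base rate.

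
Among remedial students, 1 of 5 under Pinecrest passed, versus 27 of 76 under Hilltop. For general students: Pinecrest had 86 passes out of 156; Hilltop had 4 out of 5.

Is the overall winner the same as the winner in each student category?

No

Remedial: Pinecrest 1/5 = 20.0%, Hilltop 27/76 = 35.5% → Hilltop
General: Pinecrest 86/156 = 55.1%, Hilltop 4/5 = 80.0% → Hilltop
Overall: Pinecrest 87/161 = 54.0%, Hilltop 31/81 = 38.3% → Pinecrest
Hilltop wins each student group but Pinecrest wins overall — the comparison reverses. Hilltop's students skew toward remedial, which has a lower base rate.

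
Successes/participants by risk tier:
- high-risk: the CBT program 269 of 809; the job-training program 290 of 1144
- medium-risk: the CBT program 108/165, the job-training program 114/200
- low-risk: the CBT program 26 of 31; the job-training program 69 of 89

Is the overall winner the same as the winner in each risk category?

Yes

High-risk: the CBT program 269/809 = 33.3%, the job-training program 290/1144 = 25.3% → the CBT program
Medium-risk: the CBT program 108/165 = 65.5%, the job-training program 114/200 = 57.0% → the CBT program
Low-risk: the CBT program 26/31 = 83.9%, the job-training program 69/89 = 77.5% → the CBT program
Overall: the CBT program 403/1005 = 40.1%, the job-training program 473/1433 = 33.0% → the CBT program
The CBT program wins overall and in every risk group — no reversal.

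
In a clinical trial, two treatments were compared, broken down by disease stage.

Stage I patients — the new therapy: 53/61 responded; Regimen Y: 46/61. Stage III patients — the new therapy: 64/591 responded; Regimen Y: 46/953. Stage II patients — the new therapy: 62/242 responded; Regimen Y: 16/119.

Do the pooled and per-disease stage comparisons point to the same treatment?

Stage I: the new therapy 53/61 = 86.9%, Regimen Y 46/61 = 75.4% → the new therapy
Stage III: the new therapy 64/591 = 10.8%, Regimen Y 46/953 = 4.8% → the new therapy
Stage II: the new therapy 62/242 = 25.6%, Regimen Y 16/119 = 13.4% → the new therapy
Overall: the new therapy 179/894 = 20.0%, Regimen Y 108/1133 = 9.5% → the new therapy
The new therapy wins overall and in every disease group — no reversal.

Yes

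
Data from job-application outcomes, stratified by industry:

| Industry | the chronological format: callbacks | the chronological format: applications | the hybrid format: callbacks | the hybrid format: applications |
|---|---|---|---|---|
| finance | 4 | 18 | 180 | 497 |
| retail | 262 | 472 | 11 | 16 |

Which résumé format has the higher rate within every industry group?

Finance: the chronological format 4/18 = 22.2%, the hybrid format 180/497 = 36.2% → the hybrid format
Retail: the chronological format 262/472 = 55.5%, the hybrid format 11/16 = 68.8% → the hybrid format
The hybrid format has the higher rate in both groups.

the hybrid format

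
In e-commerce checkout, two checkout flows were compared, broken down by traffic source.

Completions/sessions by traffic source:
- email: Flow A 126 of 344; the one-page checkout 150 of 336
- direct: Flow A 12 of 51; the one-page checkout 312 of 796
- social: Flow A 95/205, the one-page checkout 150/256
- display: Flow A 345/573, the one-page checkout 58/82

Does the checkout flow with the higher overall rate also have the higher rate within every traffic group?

No

Email: Flow A 126/344 = 36.6%, the one-page checkout 150/336 = 44.6% → the one-page checkout
Direct: Flow A 12/51 = 23.5%, the one-page checkout 312/796 = 39.2% → the one-page checkout
Social: Flow A 95/205 = 46.3%, the one-page checkout 150/256 = 58.6% → the one-page checkout
Display: Flow A 345/573 = 60.2%, the one-page checkout 58/82 = 70.7% → the one-page checkout
Overall: Flow A 578/1173 = 49.3%, the one-page checkout 670/1470 = 45.6% → Flow A
The one-page checkout wins each traffic group but Flow A wins overall — the comparison reverses. The one-page checkout's sessions skew toward direct, which has a lower base rate.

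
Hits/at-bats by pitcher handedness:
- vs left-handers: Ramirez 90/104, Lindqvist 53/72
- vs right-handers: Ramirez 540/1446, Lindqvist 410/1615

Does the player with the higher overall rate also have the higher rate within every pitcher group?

Yes

Vs left-handers: Ramirez 90/104 = 86.5%, Lindqvist 53/72 = 73.6% → Ramirez
Vs right-handers: Ramirez 540/1446 = 37.3%, Lindqvist 410/1615 = 25.4% → Ramirez
Overall: Ramirez 630/1550 = 40.6%, Lindqvist 463/1687 = 27.4% → Ramirez
Ramirez wins overall and in every pitcher group — no reversal.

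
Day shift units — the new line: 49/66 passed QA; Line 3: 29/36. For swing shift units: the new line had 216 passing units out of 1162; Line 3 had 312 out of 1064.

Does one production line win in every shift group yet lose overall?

No

Day shift: the new line 49/66 = 74.2%, Line 3 29/36 = 80.6% → Line 3
Swing shift: the new line 216/1162 = 18.6%, Line 3 312/1064 = 29.3% → Line 3
Overall: the new line 265/1228 = 21.6%, Line 3 341/1100 = 31.0% → Line 3
Line 3 wins overall and in every shift group — no reversal.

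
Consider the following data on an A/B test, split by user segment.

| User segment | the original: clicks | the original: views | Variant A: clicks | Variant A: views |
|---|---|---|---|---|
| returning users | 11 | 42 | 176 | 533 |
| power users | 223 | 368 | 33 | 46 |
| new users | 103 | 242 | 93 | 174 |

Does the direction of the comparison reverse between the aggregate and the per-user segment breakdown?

Yes

Returning users: the original 11/42 = 26.2%, Variant A 176/533 = 33.0% → Variant A
Power users: the original 223/368 = 60.6%, Variant A 33/46 = 71.7% → Variant A
New users: the original 103/242 = 42.6%, Variant A 93/174 = 53.4% → Variant A
Overall: the original 337/652 = 51.7%, Variant A 302/753 = 40.1% → the original
Variant A wins each user group but the original wins overall — the comparison reverses. Variant A's views skew toward returning users, which has a lower base rate.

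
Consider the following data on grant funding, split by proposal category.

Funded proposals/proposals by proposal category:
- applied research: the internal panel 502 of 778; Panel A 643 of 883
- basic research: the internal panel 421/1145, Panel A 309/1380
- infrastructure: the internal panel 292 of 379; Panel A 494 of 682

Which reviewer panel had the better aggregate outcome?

Applied research: the internal panel 502/778 = 64.5%, Panel A 643/883 = 72.8% → Panel A
Basic research: the internal panel 421/1145 = 36.8%, Panel A 309/1380 = 22.4% → the internal panel
Infrastructure: the internal panel 292/379 = 77.0%, Panel A 494/682 = 72.4% → the internal panel
Overall: the internal panel 1215/2302 = 52.8%, Panel A 1446/2945 = 49.1% → the internal panel
(Neither sweeps every proposal group, but the internal panel has the higher pooled rate.)

the internal panel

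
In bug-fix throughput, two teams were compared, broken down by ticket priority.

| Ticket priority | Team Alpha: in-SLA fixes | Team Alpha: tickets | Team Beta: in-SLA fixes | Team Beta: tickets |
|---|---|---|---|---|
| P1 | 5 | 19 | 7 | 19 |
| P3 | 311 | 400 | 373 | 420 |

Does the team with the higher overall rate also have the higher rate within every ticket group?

P1: Team Alpha 5/19 = 26.3%, Team Beta 7/19 = 36.8% → Team Beta
P3: Team Alpha 311/400 = 77.8%, Team Beta 373/420 = 88.8% → Team Beta
Overall: Team Alpha 316/419 = 75.4%, Team Beta 380/439 = 86.6% → Team Beta
Team Beta wins overall and in every ticket group — no reversal.

Yes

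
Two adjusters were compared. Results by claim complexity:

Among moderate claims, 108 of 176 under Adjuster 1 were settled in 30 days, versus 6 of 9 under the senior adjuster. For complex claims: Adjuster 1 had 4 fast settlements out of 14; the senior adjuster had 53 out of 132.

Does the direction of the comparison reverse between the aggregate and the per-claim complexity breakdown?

Moderate: Adjuster 1 108/176 = 61.4%, the senior adjuster 6/9 = 66.7% → the senior adjuster
Complex: Adjuster 1 4/14 = 28.6%, the senior adjuster 53/132 = 40.2% → the senior adjuster
Overall: Adjuster 1 112/190 = 58.9%, the senior adjuster 59/141 = 41.8% → Adjuster 1
The senior adjuster wins each claim group but Adjuster 1 wins overall — the comparison reverses. The senior adjuster's claims skew toward complex, which has a lower base rate.

Yes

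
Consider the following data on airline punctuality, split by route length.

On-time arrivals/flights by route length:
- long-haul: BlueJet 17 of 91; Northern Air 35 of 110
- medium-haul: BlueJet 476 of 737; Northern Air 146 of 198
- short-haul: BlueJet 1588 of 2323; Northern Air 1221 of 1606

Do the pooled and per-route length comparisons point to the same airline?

Yes

Long-haul: BlueJet 17/91 = 18.7%, Northern Air 35/110 = 31.8% → Northern Air
Medium-haul: BlueJet 476/737 = 64.6%, Northern Air 146/198 = 73.7% → Northern Air
Short-haul: BlueJet 1588/2323 = 68.4%, Northern Air 1221/1606 = 76.0% → Northern Air
Overall: BlueJet 2081/3151 = 66.0%, Northern Air 1402/1914 = 73.2% → Northern Air
Northern Air wins overall and in every route group — no reversal.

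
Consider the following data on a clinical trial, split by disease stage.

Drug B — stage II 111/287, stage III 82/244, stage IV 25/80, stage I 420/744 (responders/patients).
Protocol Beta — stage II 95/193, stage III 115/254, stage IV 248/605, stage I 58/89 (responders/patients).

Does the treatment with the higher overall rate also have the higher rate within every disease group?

Stage II: Drug B 111/287 = 38.7%, Protocol Beta 95/193 = 49.2% → Protocol Beta
Stage III: Drug B 82/244 = 33.6%, Protocol Beta 115/254 = 45.3% → Protocol Beta
Stage IV: Drug B 25/80 = 31.2%, Protocol Beta 248/605 = 41.0% → Protocol Beta
Stage I: Drug B 420/744 = 56.5%, Protocol Beta 58/89 = 65.2% → Protocol Beta
Overall: Drug B 638/1355 = 47.1%, Protocol Beta 516/1141 = 45.2% → Drug B
Protocol Beta wins each disease group but Drug B wins overall — the comparison reverses. Protocol Beta's patients skew toward stage IV, which has a lower base rate.

No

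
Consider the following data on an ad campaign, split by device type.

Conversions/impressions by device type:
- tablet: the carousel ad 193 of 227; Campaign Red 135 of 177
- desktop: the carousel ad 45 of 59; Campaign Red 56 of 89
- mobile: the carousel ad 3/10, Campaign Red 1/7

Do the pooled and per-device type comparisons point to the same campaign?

Tablet: the carousel ad 193/227 = 85.0%, Campaign Red 135/177 = 76.3% → the carousel ad
Desktop: the carousel ad 45/59 = 76.3%, Campaign Red 56/89 = 62.9% → the carousel ad
Mobile: the carousel ad 3/10 = 30.0%, Campaign Red 1/7 = 14.3% → the carousel ad
Overall: the carousel ad 241/296 = 81.4%, Campaign Red 192/273 = 70.3% → the carousel ad
The carousel ad wins overall and in every device group — no reversal.

Yes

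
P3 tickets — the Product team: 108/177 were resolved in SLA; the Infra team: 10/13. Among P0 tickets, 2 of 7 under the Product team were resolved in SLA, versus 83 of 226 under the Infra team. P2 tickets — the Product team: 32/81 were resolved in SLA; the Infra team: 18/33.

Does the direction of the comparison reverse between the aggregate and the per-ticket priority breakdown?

P3: the Product team 108/177 = 61.0%, the Infra team 10/13 = 76.9% → the Infra team
P0: the Product team 2/7 = 28.6%, the Infra team 83/226 = 36.7% → the Infra team
P2: the Product team 32/81 = 39.5%, the Infra team 18/33 = 54.5% → the Infra team
Overall: the Product team 142/265 = 53.6%, the Infra team 111/272 = 40.8% → the Product team
The Infra team wins each ticket group but the Product team wins overall — the comparison reverses. The Infra team's tickets skew toward P0, which has a lower base rate.

Yes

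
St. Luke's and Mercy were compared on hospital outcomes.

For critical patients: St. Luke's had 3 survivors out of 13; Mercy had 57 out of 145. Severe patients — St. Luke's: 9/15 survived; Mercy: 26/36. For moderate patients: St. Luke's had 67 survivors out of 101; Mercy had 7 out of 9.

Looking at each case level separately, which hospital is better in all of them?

Critical: St. Luke's 3/13 = 23.1%, Mercy 57/145 = 39.3% → Mercy
Severe: St. Luke's 9/15 = 60.0%, Mercy 26/36 = 72.2% → Mercy
Moderate: St. Luke's 67/101 = 66.3%, Mercy 7/9 = 77.8% → Mercy
Mercy has the higher rate in all 3 groups.

Mercy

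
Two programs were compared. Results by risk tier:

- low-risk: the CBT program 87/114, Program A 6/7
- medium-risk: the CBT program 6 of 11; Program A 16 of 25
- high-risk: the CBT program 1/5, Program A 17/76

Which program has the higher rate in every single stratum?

Program A

Low-risk: the CBT program 87/114 = 76.3%, Program A 6/7 = 85.7% → Program A
Medium-risk: the CBT program 6/11 = 54.5%, Program A 16/25 = 64.0% → Program A
High-risk: the CBT program 1/5 = 20.0%, Program A 17/76 = 22.4% → Program A
Program A has the higher rate in all 3 groups.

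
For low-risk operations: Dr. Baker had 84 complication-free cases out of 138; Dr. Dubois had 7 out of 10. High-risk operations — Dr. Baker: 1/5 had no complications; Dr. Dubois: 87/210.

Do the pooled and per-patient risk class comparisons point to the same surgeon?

No

Low-risk: Dr. Baker 84/138 = 60.9%, Dr. Dubois 7/10 = 70.0% → Dr. Dubois
High-risk: Dr. Baker 1/5 = 20.0%, Dr. Dubois 87/210 = 41.4% → Dr. Dubois
Overall: Dr. Baker 85/143 = 59.4%, Dr. Dubois 94/220 = 42.7% → Dr. Baker
Dr. Dubois wins each patient risk group but Dr. Baker wins overall — the comparison reverses. Dr. Dubois's operations skew toward high-risk, which has a lower base rate.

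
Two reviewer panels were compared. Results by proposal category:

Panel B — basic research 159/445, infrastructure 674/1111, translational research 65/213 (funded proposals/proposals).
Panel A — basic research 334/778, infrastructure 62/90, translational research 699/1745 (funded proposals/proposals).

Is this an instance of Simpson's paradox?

Basic research: Panel B 159/445 = 35.7%, Panel A 334/778 = 42.9% → Panel A
Infrastructure: Panel B 674/1111 = 60.7%, Panel A 62/90 = 68.9% → Panel A
Translational research: Panel B 65/213 = 30.5%, Panel A 699/1745 = 40.1% → Panel A
Overall: Panel B 898/1769 = 50.8%, Panel A 1095/2613 = 41.9% → Panel B
Panel A wins each proposal group but Panel B wins overall — the comparison reverses. Panel A's proposals skew toward translational research, which has a lower base rate.

Yes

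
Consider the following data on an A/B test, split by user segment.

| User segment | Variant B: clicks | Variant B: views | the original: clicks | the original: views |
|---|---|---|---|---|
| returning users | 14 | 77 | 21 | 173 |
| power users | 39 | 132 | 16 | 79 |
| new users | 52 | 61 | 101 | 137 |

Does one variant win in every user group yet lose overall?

No

Returning users: Variant B 14/77 = 18.2%, the original 21/173 = 12.1% → Variant B
Power users: Variant B 39/132 = 29.5%, the original 16/79 = 20.3% → Variant B
New users: Variant B 52/61 = 85.2%, the original 101/137 = 73.7% → Variant B
Overall: Variant B 105/270 = 38.9%, the original 138/389 = 35.5% → Variant B
Variant B wins overall and in every user group — no reversal.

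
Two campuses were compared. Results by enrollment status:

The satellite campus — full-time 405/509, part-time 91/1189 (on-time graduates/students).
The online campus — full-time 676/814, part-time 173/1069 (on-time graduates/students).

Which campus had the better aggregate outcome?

Full-time: the satellite campus 405/509 = 79.6%, the online campus 676/814 = 83.0% → the online campus
Part-time: the satellite campus 91/1189 = 7.7%, the online campus 173/1069 = 16.2% → the online campus
Overall: the satellite campus 496/1698 = 29.2%, the online campus 849/1883 = 45.1% → the online campus

the online campus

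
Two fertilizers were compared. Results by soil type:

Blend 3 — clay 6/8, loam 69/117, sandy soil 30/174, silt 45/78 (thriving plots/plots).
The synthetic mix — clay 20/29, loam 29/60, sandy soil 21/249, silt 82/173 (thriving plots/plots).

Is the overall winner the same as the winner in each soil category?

Clay: Blend 3 6/8 = 75.0%, the synthetic mix 20/29 = 69.0% → Blend 3
Loam: Blend 3 69/117 = 59.0%, the synthetic mix 29/60 = 48.3% → Blend 3
Sandy soil: Blend 3 30/174 = 17.2%, the synthetic mix 21/249 = 8.4% → Blend 3
Silt: Blend 3 45/78 = 57.7%, the synthetic mix 82/173 = 47.4% → Blend 3
Overall: Blend 3 150/377 = 39.8%, the synthetic mix 152/511 = 29.7% → Blend 3
Blend 3 wins overall and in every soil group — no reversal.

Yes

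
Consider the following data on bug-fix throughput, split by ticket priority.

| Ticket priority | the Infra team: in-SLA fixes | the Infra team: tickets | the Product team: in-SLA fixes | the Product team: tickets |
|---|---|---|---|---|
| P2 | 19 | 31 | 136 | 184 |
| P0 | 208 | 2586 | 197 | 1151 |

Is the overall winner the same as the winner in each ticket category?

P2: the Infra team 19/31 = 61.3%, the Product team 136/184 = 73.9% → the Product team
P0: the Infra team 208/2586 = 8.0%, the Product team 197/1151 = 17.1% → the Product team
Overall: the Infra team 227/2617 = 8.7%, the Product team 333/1335 = 24.9% → the Product team
The Product team wins overall and in every ticket group — no reversal.

Yes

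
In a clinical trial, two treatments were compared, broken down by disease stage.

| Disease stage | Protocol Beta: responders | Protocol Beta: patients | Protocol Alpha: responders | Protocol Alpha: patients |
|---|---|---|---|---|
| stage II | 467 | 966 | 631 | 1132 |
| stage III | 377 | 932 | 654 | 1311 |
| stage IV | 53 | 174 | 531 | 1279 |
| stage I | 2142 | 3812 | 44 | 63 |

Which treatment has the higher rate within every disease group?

Stage II: Protocol Beta 467/966 = 48.3%, Protocol Alpha 631/1132 = 55.7% → Protocol Alpha
Stage III: Protocol Beta 377/932 = 40.5%, Protocol Alpha 654/1311 = 49.9% → Protocol Alpha
Stage IV: Protocol Beta 53/174 = 30.5%, Protocol Alpha 531/1279 = 41.5% → Protocol Alpha
Stage I: Protocol Beta 2142/3812 = 56.2%, Protocol Alpha 44/63 = 69.8% → Protocol Alpha
Protocol Alpha has the higher rate in all 4 groups.

Protocol Alpha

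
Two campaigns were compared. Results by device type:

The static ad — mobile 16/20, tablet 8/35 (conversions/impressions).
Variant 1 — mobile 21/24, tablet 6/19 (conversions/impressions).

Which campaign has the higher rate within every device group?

Variant 1

Mobile: the static ad 16/20 = 80.0%, Variant 1 21/24 = 87.5% → Variant 1
Tablet: the static ad 8/35 = 22.9%, Variant 1 6/19 = 31.6% → Variant 1
Variant 1 has the higher rate in both groups.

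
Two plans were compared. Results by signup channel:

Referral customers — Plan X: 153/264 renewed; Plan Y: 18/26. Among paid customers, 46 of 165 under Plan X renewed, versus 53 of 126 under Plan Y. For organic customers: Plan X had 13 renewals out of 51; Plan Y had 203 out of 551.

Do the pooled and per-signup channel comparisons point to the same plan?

No

Referral: Plan X 153/264 = 58.0%, Plan Y 18/26 = 69.2% → Plan Y
Paid: Plan X 46/165 = 27.9%, Plan Y 53/126 = 42.1% → Plan Y
Organic: Plan X 13/51 = 25.5%, Plan Y 203/551 = 36.8% → Plan Y
Overall: Plan X 212/480 = 44.2%, Plan Y 274/703 = 39.0% → Plan X
Plan Y wins each signup group but Plan X wins overall — the comparison reverses. Plan Y's customers skew toward organic, which has a lower base rate.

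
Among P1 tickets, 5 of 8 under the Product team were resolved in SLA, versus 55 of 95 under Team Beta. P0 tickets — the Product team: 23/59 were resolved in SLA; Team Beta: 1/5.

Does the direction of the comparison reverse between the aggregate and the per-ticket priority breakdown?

Yes

P1: the Product team 5/8 = 62.5%, Team Beta 55/95 = 57.9% → the Product team
P0: the Product team 23/59 = 39.0%, Team Beta 1/5 = 20.0% → the Product team
Overall: the Product team 28/67 = 41.8%, Team Beta 56/100 = 56.0% → Team Beta
The Product team wins each ticket group but Team Beta wins overall — the comparison reverses. The Product team's tickets skew toward P0, which has a lower base rate.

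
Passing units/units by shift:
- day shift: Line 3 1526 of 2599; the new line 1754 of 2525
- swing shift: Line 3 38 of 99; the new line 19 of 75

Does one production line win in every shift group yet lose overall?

Day shift: Line 3 1526/2599 = 58.7%, the new line 1754/2525 = 69.5% → the new line
Swing shift: Line 3 38/99 = 38.4%, the new line 19/75 = 25.3% → Line 3
Overall: Line 3 1564/2698 = 58.0%, the new line 1773/2600 = 68.2% → the new line
Neither sweeps: Line 3 wins 1 of 2 groups, the new line wins 1. The new line wins overall but not every group — no Simpson reversal.

No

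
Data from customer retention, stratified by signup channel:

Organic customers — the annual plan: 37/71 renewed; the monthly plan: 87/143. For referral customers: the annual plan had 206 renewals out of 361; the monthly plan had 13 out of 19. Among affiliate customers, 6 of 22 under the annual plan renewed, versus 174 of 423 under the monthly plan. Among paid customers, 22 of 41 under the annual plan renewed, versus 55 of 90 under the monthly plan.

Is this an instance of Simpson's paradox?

Organic: the annual plan 37/71 = 52.1%, the monthly plan 87/143 = 60.8% → the monthly plan
Referral: the annual plan 206/361 = 57.1%, the monthly plan 13/19 = 68.4% → the monthly plan
Affiliate: the annual plan 6/22 = 27.3%, the monthly plan 174/423 = 41.1% → the monthly plan
Paid: the annual plan 22/41 = 53.7%, the monthly plan 55/90 = 61.1% → the monthly plan
Overall: the annual plan 271/495 = 54.7%, the monthly plan 329/675 = 48.7% → the annual plan
The monthly plan wins each signup group but the annual plan wins overall — the comparison reverses. The monthly plan's customers skew toward affiliate, which has a lower base rate.

Yes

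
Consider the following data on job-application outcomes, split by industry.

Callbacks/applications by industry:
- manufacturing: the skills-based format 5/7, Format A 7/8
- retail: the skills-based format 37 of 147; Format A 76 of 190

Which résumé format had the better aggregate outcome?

Format A

Manufacturing: the skills-based format 5/7 = 71.4%, Format A 7/8 = 87.5% → Format A
Retail: the skills-based format 37/147 = 25.2%, Format A 76/190 = 40.0% → Format A
Overall: the skills-based format 42/154 = 27.3%, Format A 83/198 = 41.9% → Format A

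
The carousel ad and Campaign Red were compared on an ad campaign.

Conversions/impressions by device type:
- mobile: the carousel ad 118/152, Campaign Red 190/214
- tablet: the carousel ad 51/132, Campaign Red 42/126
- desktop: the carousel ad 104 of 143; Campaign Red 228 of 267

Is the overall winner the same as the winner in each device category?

No

Mobile: the carousel ad 118/152 = 77.6%, Campaign Red 190/214 = 88.8% → Campaign Red
Tablet: the carousel ad 51/132 = 38.6%, Campaign Red 42/126 = 33.3% → the carousel ad
Desktop: the carousel ad 104/143 = 72.7%, Campaign Red 228/267 = 85.4% → Campaign Red
Overall: the carousel ad 273/427 = 63.9%, Campaign Red 460/607 = 75.8% → Campaign Red
Neither sweeps: the carousel ad wins 1 of 3 groups, Campaign Red wins 2. Campaign Red wins overall but not every group — no Simpson reversal.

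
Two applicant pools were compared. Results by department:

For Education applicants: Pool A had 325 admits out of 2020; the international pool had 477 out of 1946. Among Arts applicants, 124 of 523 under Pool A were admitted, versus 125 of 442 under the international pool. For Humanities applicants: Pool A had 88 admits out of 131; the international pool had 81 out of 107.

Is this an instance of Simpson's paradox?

Education: Pool A 325/2020 = 16.1%, the international pool 477/1946 = 24.5% → the international pool
Arts: Pool A 124/523 = 23.7%, the international pool 125/442 = 28.3% → the international pool
Humanities: Pool A 88/131 = 67.2%, the international pool 81/107 = 75.7% → the international pool
Overall: Pool A 537/2674 = 20.1%, the international pool 683/2495 = 27.4% → the international pool
The international pool wins overall and in every department group — no reversal.

No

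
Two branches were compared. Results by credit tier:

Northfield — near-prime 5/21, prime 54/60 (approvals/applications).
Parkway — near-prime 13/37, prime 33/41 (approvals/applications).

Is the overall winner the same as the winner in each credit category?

Near-prime: Northfield 5/21 = 23.8%, Parkway 13/37 = 35.1% → Parkway
Prime: Northfield 54/60 = 90.0%, Parkway 33/41 = 80.5% → Northfield
Overall: Northfield 59/81 = 72.8%, Parkway 46/78 = 59.0% → Northfield
Neither sweeps: Northfield wins 1 of 2 groups, Parkway wins 1. Northfield wins overall but not every group — no Simpson reversal.

No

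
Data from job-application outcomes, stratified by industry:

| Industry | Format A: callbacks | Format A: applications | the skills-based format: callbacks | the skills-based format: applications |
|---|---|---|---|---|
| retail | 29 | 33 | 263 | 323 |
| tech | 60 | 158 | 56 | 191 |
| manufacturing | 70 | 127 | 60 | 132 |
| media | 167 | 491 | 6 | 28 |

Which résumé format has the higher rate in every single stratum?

Format A

Retail: Format A 29/33 = 87.9%, the skills-based format 263/323 = 81.4% → Format A
Tech: Format A 60/158 = 38.0%, the skills-based format 56/191 = 29.3% → Format A
Manufacturing: Format A 70/127 = 55.1%, the skills-based format 60/132 = 45.5% → Format A
Media: Format A 167/491 = 34.0%, the skills-based format 6/28 = 21.4% → Format A
Format A has the higher rate in all 4 groups.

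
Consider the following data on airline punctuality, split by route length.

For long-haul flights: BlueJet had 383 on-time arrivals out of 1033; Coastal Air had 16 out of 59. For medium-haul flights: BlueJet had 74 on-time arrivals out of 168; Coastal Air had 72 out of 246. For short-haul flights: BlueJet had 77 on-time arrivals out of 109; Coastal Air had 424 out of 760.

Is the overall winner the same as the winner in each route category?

Long-haul: BlueJet 383/1033 = 37.1%, Coastal Air 16/59 = 27.1% → BlueJet
Medium-haul: BlueJet 74/168 = 44.0%, Coastal Air 72/246 = 29.3% → BlueJet
Short-haul: BlueJet 77/109 = 70.6%, Coastal Air 424/760 = 55.8% → BlueJet
Overall: BlueJet 534/1310 = 40.8%, Coastal Air 512/1065 = 48.1% → Coastal Air
BlueJet wins each route group but Coastal Air wins overall — the comparison reverses. BlueJet's flights skew toward long-haul, which has a lower base rate.

No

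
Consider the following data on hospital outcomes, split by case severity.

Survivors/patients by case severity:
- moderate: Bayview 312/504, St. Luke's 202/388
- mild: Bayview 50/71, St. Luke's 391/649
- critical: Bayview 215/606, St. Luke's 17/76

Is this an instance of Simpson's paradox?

Moderate: Bayview 312/504 = 61.9%, St. Luke's 202/388 = 52.1% → Bayview
Mild: Bayview 50/71 = 70.4%, St. Luke's 391/649 = 60.2% → Bayview
Critical: Bayview 215/606 = 35.5%, St. Luke's 17/76 = 22.4% → Bayview
Overall: Bayview 577/1181 = 48.9%, St. Luke's 610/1113 = 54.8% → St. Luke's
Bayview wins each case group but St. Luke's wins overall — the comparison reverses. Bayview's patients skew toward critical, which has a lower base rate.

Yes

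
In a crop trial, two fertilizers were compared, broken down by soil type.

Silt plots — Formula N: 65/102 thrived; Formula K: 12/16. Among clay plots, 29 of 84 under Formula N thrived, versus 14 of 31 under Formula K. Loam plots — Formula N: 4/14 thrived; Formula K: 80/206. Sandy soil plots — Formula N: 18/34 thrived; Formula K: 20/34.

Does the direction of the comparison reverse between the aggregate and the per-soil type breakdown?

Yes

Silt: Formula N 65/102 = 63.7%, Formula K 12/16 = 75.0% → Formula K
Clay: Formula N 29/84 = 34.5%, Formula K 14/31 = 45.2% → Formula K
Loam: Formula N 4/14 = 28.6%, Formula K 80/206 = 38.8% → Formula K
Sandy soil: Formula N 18/34 = 52.9%, Formula K 20/34 = 58.8% → Formula K
Overall: Formula N 116/234 = 49.6%, Formula K 126/287 = 43.9% → Formula N
Formula K wins each soil group but Formula N wins overall — the comparison reverses. Formula K's plots skew toward loam, which has a lower base rate.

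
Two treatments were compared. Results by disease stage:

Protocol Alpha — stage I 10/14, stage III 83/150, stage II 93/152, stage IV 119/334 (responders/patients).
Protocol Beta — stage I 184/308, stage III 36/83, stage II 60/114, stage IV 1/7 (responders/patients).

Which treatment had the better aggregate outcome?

Stage I: Protocol Alpha 10/14 = 71.4%, Protocol Beta 184/308 = 59.7% → Protocol Alpha
Stage III: Protocol Alpha 83/150 = 55.3%, Protocol Beta 36/83 = 43.4% → Protocol Alpha
Stage II: Protocol Alpha 93/152 = 61.2%, Protocol Beta 60/114 = 52.6% → Protocol Alpha
Stage IV: Protocol Alpha 119/334 = 35.6%, Protocol Beta 1/7 = 14.3% → Protocol Alpha
Overall: Protocol Alpha 305/650 = 46.9%, Protocol Beta 281/512 = 54.9% → Protocol Beta
(Protocol Alpha wins every disease group but Protocol Beta wins overall — Protocol Alpha's patients skew toward the low-rate stage IV group.)

Protocol Beta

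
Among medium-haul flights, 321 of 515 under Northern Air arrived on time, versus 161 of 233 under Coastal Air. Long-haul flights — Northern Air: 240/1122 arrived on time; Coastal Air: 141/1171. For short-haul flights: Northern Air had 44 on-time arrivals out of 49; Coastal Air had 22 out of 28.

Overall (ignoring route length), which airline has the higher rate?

Northern Air

Medium-haul: Northern Air 321/515 = 62.3%, Coastal Air 161/233 = 69.1% → Coastal Air
Long-haul: Northern Air 240/1122 = 21.4%, Coastal Air 141/1171 = 12.0% → Northern Air
Short-haul: Northern Air 44/49 = 89.8%, Coastal Air 22/28 = 78.6% → Northern Air
Overall: Northern Air 605/1686 = 35.9%, Coastal Air 324/1432 = 22.6% → Northern Air
(Neither sweeps every route group, but Northern Air has the higher pooled rate.)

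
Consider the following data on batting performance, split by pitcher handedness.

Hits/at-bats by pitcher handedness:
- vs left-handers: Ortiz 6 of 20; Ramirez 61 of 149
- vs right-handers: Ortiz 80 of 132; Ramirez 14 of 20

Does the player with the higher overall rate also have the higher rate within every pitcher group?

No

Vs left-handers: Ortiz 6/20 = 30.0%, Ramirez 61/149 = 40.9% → Ramirez
Vs right-handers: Ortiz 80/132 = 60.6%, Ramirez 14/20 = 70.0% → Ramirez
Overall: Ortiz 86/152 = 56.6%, Ramirez 75/169 = 44.4% → Ortiz
Ramirez wins each pitcher group but Ortiz wins overall — the comparison reverses. Ramirez's at-bats skew toward vs left-handers, which has a lower base rate.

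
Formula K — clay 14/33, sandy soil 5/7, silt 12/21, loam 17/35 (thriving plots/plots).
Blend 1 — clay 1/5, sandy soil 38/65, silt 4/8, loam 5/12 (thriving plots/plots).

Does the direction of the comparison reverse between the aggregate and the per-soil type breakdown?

Clay: Formula K 14/33 = 42.4%, Blend 1 1/5 = 20.0% → Formula K
Sandy soil: Formula K 5/7 = 71.4%, Blend 1 38/65 = 58.5% → Formula K
Silt: Formula K 12/21 = 57.1%, Blend 1 4/8 = 50.0% → Formula K
Loam: Formula K 17/35 = 48.6%, Blend 1 5/12 = 41.7% → Formula K
Overall: Formula K 48/96 = 50.0%, Blend 1 48/90 = 53.3% → Blend 1
Formula K wins each soil group but Blend 1 wins overall — the comparison reverses. Formula K's plots skew toward clay, which has a lower base rate.

Yes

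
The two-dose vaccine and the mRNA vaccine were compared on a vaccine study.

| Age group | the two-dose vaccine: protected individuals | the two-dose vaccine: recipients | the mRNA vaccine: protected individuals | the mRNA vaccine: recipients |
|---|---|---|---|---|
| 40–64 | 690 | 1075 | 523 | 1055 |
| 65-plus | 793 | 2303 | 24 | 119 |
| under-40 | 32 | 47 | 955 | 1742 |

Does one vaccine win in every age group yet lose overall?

Yes

40–64: the two-dose vaccine 690/1075 = 64.2%, the mRNA vaccine 523/1055 = 49.6% → the two-dose vaccine
65-plus: the two-dose vaccine 793/2303 = 34.4%, the mRNA vaccine 24/119 = 20.2% → the two-dose vaccine
Under-40: the two-dose vaccine 32/47 = 68.1%, the mRNA vaccine 955/1742 = 54.8% → the two-dose vaccine
Overall: the two-dose vaccine 1515/3425 = 44.2%, the mRNA vaccine 1502/2916 = 51.5% → the mRNA vaccine
The two-dose vaccine wins each age group but the mRNA vaccine wins overall — the comparison reverses. The two-dose vaccine's recipients skew toward 65-plus, which has a lower base rate.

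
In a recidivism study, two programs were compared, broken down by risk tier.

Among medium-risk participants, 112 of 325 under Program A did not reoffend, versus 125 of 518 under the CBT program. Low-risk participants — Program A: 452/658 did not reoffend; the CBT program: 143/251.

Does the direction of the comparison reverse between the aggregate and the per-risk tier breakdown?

Medium-risk: Program A 112/325 = 34.5%, the CBT program 125/518 = 24.1% → Program A
Low-risk: Program A 452/658 = 68.7%, the CBT program 143/251 = 57.0% → Program A
Overall: Program A 564/983 = 57.4%, the CBT program 268/769 = 34.9% → Program A
Program A wins overall and in every risk group — no reversal.

No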